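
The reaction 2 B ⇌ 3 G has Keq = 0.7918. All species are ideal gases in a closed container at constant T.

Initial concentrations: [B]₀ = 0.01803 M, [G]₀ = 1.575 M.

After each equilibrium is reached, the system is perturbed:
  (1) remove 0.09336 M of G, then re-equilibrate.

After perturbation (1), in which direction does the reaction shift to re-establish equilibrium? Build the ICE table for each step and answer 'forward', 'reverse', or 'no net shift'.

Q₀ = 1.2018e+04 vs Keq = 0.7918 ⇒ Q>K, reverse
Step 1:
                    B           G
  init        0.01803       1.575
  Δ            0.6017     -0.9025
  eq           0.6197      0.6725
  solve Keq expr → x = -0.3008; check Q = 0.7918
Then remove 0.09336 M of G.
Step 2:
                    B           G
  init         0.6197      0.5791
  Δ          -0.04183     0.06275
  eq           0.5779      0.6419
  solve Keq expr → x = 0.02092; check Q = 0.7918

Direction: forward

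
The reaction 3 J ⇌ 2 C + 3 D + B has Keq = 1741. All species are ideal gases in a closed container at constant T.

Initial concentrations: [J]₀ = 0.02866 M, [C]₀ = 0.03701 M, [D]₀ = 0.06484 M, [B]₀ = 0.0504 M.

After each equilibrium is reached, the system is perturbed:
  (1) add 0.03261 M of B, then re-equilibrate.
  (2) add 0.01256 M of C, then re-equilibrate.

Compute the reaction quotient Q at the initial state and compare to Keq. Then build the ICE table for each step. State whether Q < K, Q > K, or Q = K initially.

Q₀ = 7.9941e-04; Q < K (proceeds forward)

Q₀ = 7.9941e-04 vs Keq = 1741 ⇒ Q<K, forward
Step 1:
                   J          C          D          B
  Initial    0.02866    0.03701    0.06484     0.0504
  Change    -0.02822    0.01881    0.02822   0.009406
  Equil   4.4185e-04    0.05582    0.09306    0.05981
  solve Keq expr → x = 0.009406; check Q = 1741
Then add 0.03261 M of B.
Step 2:
                   J          C          D          B
  Initial 4.4185e-04    0.05582    0.09306    0.09242
  Change  6.8285e-05 -4.5523e-05 -6.8285e-05 -2.2762e-05
  Equil   5.1013e-04    0.05578    0.09299    0.09239
  solve Keq expr → x = -2.2762e-05; check Q = 1741
Then add 0.01256 M of C.
Step 3:
                   J          C          D          B
  Initial 5.1013e-04    0.06834    0.09299    0.09239
  Change  7.3174e-05 -4.8783e-05 -7.3174e-05 -2.4391e-05
  Equil   5.8331e-04    0.06829    0.09292    0.09237
  solve Keq expr → x = -2.4391e-05; check Q = 1741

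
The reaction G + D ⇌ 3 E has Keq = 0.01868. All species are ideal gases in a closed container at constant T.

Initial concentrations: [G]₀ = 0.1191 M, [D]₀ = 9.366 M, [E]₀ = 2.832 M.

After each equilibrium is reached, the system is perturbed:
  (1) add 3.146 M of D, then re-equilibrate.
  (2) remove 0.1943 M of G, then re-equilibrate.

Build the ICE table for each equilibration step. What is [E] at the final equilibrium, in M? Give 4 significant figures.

Q₀ = 20.36 vs Keq = 0.01868 ⇒ Q>K, reverse
Step 1:
                  G         D         E
  I          0.1191     9.366     2.832
  C          0.7607    0.7607    -2.282
  E          0.8798     10.13      0.55
  solve Keq expr → x = -0.7607; check Q = 0.01868
Then add 3.146 M of D.
Step 2:
                  G         D         E
  I          0.8798     13.27      0.55
  C          -0.016    -0.016     0.048
  E          0.8638     13.26     0.598
  solve Keq expr → x = 0.016; check Q = 0.01868
Then remove 0.1943 M of G.
Step 3:
                  G         D         E
  I          0.6695     13.26     0.598
  C         0.01482   0.01482  -0.04447
  E          0.6843     13.27    0.5536
  solve Keq expr → x = -0.01482; check Q = 0.01868

[E]_eq = 0.5536 M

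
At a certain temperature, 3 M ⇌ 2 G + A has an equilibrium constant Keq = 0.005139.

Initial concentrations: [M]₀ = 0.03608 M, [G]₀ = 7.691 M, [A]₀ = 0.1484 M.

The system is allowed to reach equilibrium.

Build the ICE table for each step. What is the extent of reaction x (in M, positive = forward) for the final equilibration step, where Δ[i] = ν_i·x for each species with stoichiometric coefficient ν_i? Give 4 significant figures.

Q₀ = 1.8690e+05 vs Keq = 0.005139 ⇒ Q>K, reverse
Step 1:
                  M         G         A
  init      0.03608     7.691    0.1484
  Δ          0.4452   -0.2968   -0.1484
  eq         0.4812     7.394 1.0476e-05
  solve Keq expr → x = -0.1484; check Q = 0.005139

x = -0.1484 M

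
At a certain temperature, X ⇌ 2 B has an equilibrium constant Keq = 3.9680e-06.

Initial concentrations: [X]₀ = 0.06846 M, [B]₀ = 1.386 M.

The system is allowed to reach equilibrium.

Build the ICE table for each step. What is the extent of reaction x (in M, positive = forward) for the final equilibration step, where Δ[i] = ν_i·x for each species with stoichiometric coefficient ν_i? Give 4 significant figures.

Q₀ = 28.06 vs Keq = 3.9680e-06 ⇒ Q>K, reverse
Step 1:
                  X         B
  I         0.06846     1.386
  C          0.6921    -1.384
  E          0.7606  0.001737
  solve Keq expr → x = -0.6921; check Q = 3.9680e-06

x = -0.6921 M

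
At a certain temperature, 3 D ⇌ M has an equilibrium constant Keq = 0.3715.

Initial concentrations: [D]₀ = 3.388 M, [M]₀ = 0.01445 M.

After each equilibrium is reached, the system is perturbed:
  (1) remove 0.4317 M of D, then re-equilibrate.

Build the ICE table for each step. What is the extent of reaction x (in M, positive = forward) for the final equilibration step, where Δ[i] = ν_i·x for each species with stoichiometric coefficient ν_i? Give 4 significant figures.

Q₀ = 3.7157e-04 vs Keq = 0.3715 ⇒ Q<K, forward
Step 1:
                    D           M
  init          3.388     0.01445
  Δ            -2.137      0.7124
  eq            1.251      0.7269
  solve Keq expr → x = 0.7124; check Q = 0.3715
Then remove 0.4317 M of D.
Step 2:
                    D           M
  init          0.819      0.7269
  Δ            0.3589     -0.1196
  eq            1.178      0.6072
  solve Keq expr → x = -0.1196; check Q = 0.3715

x = -0.1196 M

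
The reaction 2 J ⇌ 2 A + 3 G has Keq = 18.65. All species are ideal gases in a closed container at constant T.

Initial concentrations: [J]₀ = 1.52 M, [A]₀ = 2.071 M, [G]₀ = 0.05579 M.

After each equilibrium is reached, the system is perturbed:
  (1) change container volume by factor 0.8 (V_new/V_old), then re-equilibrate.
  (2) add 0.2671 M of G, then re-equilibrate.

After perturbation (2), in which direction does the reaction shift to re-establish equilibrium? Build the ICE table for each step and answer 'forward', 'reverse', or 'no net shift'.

Q₀ = 3.2236e-04 vs Keq = 18.65 ⇒ Q<K, forward
Step 1:
                  J         A         G
  I            1.52     2.071   0.05579
  C         -0.7262    0.7262     1.089
  E          0.7938     2.797     1.145
  solve Keq expr → x = 0.3631; check Q = 18.65
Then change container volume by factor 0.8 (V_new/V_old).
Step 2:
                  J         A         G
  I          0.9922     3.497     1.431
  C          0.1147   -0.1147    -0.172
  E           1.107     3.382     1.259
  solve Keq expr → x = -0.05733; check Q = 18.65
Then add 0.2671 M of G.
Step 3:
                  J         A         G
  I           1.107     3.382     1.527
  C          0.1061   -0.1061   -0.1591
  E           1.213     3.276     1.367
  solve Keq expr → x = -0.05304; check Q = 18.65

Direction: reverse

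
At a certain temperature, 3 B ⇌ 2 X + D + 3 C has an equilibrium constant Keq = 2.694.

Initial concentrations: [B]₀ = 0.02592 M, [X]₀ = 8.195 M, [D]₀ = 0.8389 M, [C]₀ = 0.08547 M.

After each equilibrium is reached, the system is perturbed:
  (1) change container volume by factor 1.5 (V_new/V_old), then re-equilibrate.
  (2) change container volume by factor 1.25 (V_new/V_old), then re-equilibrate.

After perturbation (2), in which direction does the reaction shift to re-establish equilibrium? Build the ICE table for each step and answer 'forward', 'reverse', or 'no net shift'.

Direction: forward

Q₀ = 2020 vs Keq = 2.694 ⇒ Q>K, reverse
Step 1:
                  B         X         D         C
  Initial   0.02592     8.195    0.8389   0.08547
  Change    0.05558  -0.03705  -0.01853  -0.05558
  Equil      0.0815     8.158    0.8204   0.02989
  solve Keq expr → x = -0.01853; check Q = 2.694
Then change container volume by factor 1.5 (V_new/V_old).
Step 2:
                  B         X         D         C
  Initial   0.05433     5.439    0.5469   0.01993
  Change  -0.006397  0.004264  0.002132  0.006397
  Equil     0.04794     5.443     0.549   0.02632
  solve Keq expr → x = 0.002132; check Q = 2.694
Then change container volume by factor 1.25 (V_new/V_old).
Step 3:
                  B         X         D         C
  Initial   0.03835     4.354    0.4392   0.02106
  Change  -0.003106  0.002071  0.001035  0.003106
  Equil     0.03524     4.356    0.4403   0.02417
  solve Keq expr → x = 0.001035; check Q = 2.694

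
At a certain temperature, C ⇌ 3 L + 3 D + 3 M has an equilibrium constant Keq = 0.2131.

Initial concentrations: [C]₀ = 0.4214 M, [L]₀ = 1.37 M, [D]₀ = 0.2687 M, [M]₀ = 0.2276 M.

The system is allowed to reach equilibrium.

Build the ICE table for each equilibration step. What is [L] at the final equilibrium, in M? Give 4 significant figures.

Q₀ = 0.001396 vs Keq = 0.2131 ⇒ Q<K, forward
Step 1:
                    C           L           D           M
  I            0.4214        1.37      0.2687      0.2276
  C          -0.08577      0.2573      0.2573      0.2573
  E            0.3356       1.627       0.526      0.4849
  solve Keq expr → x = 0.08577; check Q = 0.2131

[L]_eq = 1.627 M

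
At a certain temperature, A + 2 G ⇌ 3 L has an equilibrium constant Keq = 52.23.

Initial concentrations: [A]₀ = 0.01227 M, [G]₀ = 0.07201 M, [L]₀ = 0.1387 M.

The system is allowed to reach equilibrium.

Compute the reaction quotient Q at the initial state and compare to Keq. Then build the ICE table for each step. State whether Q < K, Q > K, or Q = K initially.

Q₀ = 41.94 vs Keq = 52.23 ⇒ Q<K, forward
Step 1:
                   A          G          L
  init       0.01227    0.07201     0.1387
  Δ        -0.001066  -0.002133   0.003199
  eq          0.0112    0.06988     0.1419
  solve Keq expr → x = 0.001066; check Q = 52.23

Q₀ = 41.94; Q < K (proceeds forward)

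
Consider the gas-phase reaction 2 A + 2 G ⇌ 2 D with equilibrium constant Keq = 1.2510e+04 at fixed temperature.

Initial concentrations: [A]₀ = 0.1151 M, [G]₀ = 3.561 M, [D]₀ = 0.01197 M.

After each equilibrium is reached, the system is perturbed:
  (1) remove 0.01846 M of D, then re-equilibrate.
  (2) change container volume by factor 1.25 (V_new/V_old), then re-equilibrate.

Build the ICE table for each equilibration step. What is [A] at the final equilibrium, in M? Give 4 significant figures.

Q₀ = 8.5289e-04 vs Keq = 1.2510e+04 ⇒ Q<K, forward
Step 1:
                    A           G           D
  init         0.1151       3.561     0.01197
  Δ           -0.1148     -0.1148      0.1148
  eq       3.2881e-04       3.446      0.1267
  solve Keq expr → x = 0.05739; check Q = 1.2510e+04
Then remove 0.01846 M of D.
Step 2:
                    A           G           D
  init     3.2881e-04       3.446      0.1083
  Δ       -4.7764e-05 -4.7764e-05  4.7764e-05
  eq       2.8105e-04       3.446      0.1083
  solve Keq expr → x = 2.3882e-05; check Q = 1.2510e+04
Then change container volume by factor 1.25 (V_new/V_old).
Step 3:
                    A           G           D
  init     2.2484e-04       2.757     0.08666
  Δ        5.6022e-05  5.6022e-05 -5.6022e-05
  eq       2.8086e-04       2.757     0.08661
  solve Keq expr → x = -2.8011e-05; check Q = 1.2510e+04

[A]_eq = 2.8086e-04 M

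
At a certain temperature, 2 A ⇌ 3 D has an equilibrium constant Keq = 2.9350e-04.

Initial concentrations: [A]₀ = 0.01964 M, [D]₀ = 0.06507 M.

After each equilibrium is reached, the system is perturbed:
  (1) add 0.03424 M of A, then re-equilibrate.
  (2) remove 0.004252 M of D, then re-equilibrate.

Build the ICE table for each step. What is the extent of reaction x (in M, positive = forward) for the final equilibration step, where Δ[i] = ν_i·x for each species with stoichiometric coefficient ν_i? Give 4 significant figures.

x = 0.001329 M

Q₀ = 0.7143 vs Keq = 2.9350e-04 ⇒ Q>K, reverse
Step 1:
                  A         D
  Initial   0.01964   0.06507
  Change    0.03686  -0.05529
  Equil      0.0565  0.009785
  solve Keq expr → x = -0.01843; check Q = 2.9350e-04
Then add 0.03424 M of A.
Step 2:
                  A         D
  Initial   0.09074  0.009785
  Change  -0.002273  0.003409
  Equil     0.08846   0.01319
  solve Keq expr → x = 0.001136; check Q = 2.9350e-04
Then remove 0.004252 M of D.
Step 3:
                  A         D
  Initial   0.08846  0.008942
  Change  -0.002658  0.003986
  Equil     0.08581   0.01293
  solve Keq expr → x = 0.001329; check Q = 2.9350e-04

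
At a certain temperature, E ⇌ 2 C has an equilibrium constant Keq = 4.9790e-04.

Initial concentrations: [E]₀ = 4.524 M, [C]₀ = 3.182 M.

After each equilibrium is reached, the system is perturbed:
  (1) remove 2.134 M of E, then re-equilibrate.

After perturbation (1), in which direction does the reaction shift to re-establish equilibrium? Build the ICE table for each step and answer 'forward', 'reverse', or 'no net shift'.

Direction: reverse

Q₀ = 2.238 vs Keq = 4.9790e-04 ⇒ Q>K, reverse
Step 1:
                    E           C
  Initial       4.524       3.182
  Change        1.563      -3.127
  Equil         6.087     0.05505
  solve Keq expr → x = -1.563; check Q = 4.9790e-04
Then remove 2.134 M of E.
Step 2:
                    E           C
  Initial       3.953     0.05505
  Change     0.005329    -0.01066
  Equil         3.959      0.0444
  solve Keq expr → x = -0.005329; check Q = 4.9790e-04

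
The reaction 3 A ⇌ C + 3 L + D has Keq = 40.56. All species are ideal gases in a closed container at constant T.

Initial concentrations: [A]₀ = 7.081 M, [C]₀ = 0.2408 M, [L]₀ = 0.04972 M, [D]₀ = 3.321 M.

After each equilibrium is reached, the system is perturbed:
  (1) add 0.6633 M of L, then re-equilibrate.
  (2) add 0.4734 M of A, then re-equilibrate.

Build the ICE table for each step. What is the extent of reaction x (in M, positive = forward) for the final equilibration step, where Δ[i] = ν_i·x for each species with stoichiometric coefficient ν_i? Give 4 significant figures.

Q₀ = 2.7684e-07 vs Keq = 40.56 ⇒ Q<K, forward
Step 1:
                    A           C           L           D
  I             7.081      0.2408     0.04972       3.321
  C             -4.44        1.48        4.44        1.48
  E             2.641       1.721       4.489       4.801
  solve Keq expr → x = 1.48; check Q = 40.56
Then add 0.6633 M of L.
Step 2:
                    A           C           L           D
  I             2.641       1.721       5.153       4.801
  C            0.2115    -0.07049     -0.2115    -0.07049
  E             2.853        1.65       4.941        4.73
  solve Keq expr → x = -0.07049; check Q = 40.56
Then add 0.4734 M of A.
Step 3:
                    A           C           L           D
  I             3.326        1.65       4.941        4.73
  C           -0.2563     0.08542      0.2563     0.08542
  E              3.07       1.736       5.197       4.816
  solve Keq expr → x = 0.08542; check Q = 40.56

x = 0.08542 M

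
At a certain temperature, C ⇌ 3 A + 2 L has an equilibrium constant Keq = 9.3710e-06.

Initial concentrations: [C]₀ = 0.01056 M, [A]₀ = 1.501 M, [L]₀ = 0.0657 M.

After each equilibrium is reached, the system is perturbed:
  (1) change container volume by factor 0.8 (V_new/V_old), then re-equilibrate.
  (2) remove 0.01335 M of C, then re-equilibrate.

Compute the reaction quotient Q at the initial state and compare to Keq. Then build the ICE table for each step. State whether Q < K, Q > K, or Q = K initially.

Q₀ = 1.382; Q > K (proceeds reverse)

Q₀ = 1.382 vs Keq = 9.3710e-06 ⇒ Q>K, reverse
Step 1:
                   C          A          L
  init       0.01056      1.501     0.0657
  Δ          0.03266   -0.09798   -0.06532
  eq         0.04322      1.403 3.8294e-04
  solve Keq expr → x = -0.03266; check Q = 9.3710e-06
Then change container volume by factor 0.8 (V_new/V_old).
Step 2:
                   C          A          L
  init       0.05402      1.754 4.7867e-04
  Δ       8.6006e-05 -2.5802e-04 -1.7201e-04
  eq         0.05411      1.754 3.0666e-04
  solve Keq expr → x = -8.6006e-05; check Q = 9.3710e-06
Then remove 0.01335 M of C.
Step 3:
                   C          A          L
  init       0.04076      1.754 3.0666e-04
  Δ       2.0213e-05 -6.0639e-05 -4.0426e-05
  eq         0.04078      1.753 2.6624e-04
  solve Keq expr → x = -2.0213e-05; check Q = 9.3710e-06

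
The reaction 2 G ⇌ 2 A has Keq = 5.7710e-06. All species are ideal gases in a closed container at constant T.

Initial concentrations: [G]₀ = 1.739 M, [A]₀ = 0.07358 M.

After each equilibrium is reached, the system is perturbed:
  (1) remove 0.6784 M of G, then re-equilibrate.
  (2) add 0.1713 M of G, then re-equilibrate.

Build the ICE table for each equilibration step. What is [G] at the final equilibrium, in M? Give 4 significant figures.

Q₀ = 0.00179 vs Keq = 5.7710e-06 ⇒ Q>K, reverse
Step 1:
                  G         A
  init        1.739   0.07358
  Δ         0.06924  -0.06924
  eq          1.808  0.004344
  solve Keq expr → x = -0.03462; check Q = 5.7710e-06
Then remove 0.6784 M of G.
Step 2:
                  G         A
  init         1.13  0.004344
  Δ        0.001626 -0.001626
  eq          1.131  0.002718
  solve Keq expr → x = -8.1290e-04; check Q = 5.7710e-06
Then add 0.1713 M of G.
Step 3:
                  G         A
  init        1.303  0.002718
  Δ       -4.1053e-04 4.1053e-04
  eq          1.302  0.003129
  solve Keq expr → x = 2.0526e-04; check Q = 5.7710e-06

[G]_eq = 1.302 M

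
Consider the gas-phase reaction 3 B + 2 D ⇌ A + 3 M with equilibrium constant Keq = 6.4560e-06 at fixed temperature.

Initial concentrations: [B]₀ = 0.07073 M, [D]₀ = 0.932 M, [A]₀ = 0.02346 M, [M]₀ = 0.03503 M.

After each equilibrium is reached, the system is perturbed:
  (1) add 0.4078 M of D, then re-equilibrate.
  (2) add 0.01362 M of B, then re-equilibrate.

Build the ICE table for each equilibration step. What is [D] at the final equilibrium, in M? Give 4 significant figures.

[D]_eq = 1.356 M

Q₀ = 0.003281 vs Keq = 6.4560e-06 ⇒ Q>K, reverse
Step 1:
                    B           D           A           M
  I           0.07073       0.932     0.02346     0.03503
  C           0.02772     0.01848   -0.009239    -0.02772
  E           0.09845      0.9505     0.01422    0.007314
  solve Keq expr → x = -0.009239; check Q = 6.4560e-06
Then add 0.4078 M of D.
Step 2:
                    B           D           A           M
  I           0.09845       1.358     0.01422    0.007314
  C         -0.001685   -0.001123  5.6156e-04    0.001685
  E           0.09676       1.357     0.01478    0.008999
  solve Keq expr → x = 5.6156e-04; check Q = 6.4560e-06
Then add 0.01362 M of B.
Step 3:
                    B           D           A           M
  I            0.1104       1.357     0.01478    0.008999
  C         -0.001081 -7.2083e-04  3.6042e-04    0.001081
  E            0.1093       1.356     0.01514     0.01008
  solve Keq expr → x = 3.6042e-04; check Q = 6.4560e-06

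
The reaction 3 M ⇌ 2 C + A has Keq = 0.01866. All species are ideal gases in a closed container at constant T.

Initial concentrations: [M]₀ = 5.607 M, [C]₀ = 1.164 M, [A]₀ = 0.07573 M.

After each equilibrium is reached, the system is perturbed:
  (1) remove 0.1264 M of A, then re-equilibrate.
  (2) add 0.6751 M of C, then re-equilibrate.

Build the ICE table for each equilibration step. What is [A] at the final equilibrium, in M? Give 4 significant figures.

[A]_eq = 0.2866 M

Q₀ = 5.8208e-04 vs Keq = 0.01866 ⇒ Q<K, forward
Step 1:
                   M          C          A
  I            5.607      1.164    0.07573
  C           -1.133     0.7555     0.3777
  E            4.474      1.919     0.4535
  solve Keq expr → x = 0.3777; check Q = 0.01866
Then remove 0.1264 M of A.
Step 2:
                   M          C          A
  I            4.474      1.919     0.3271
  C          -0.1414    0.09423    0.04712
  E            4.332      2.014     0.3742
  solve Keq expr → x = 0.04712; check Q = 0.01866
Then add 0.6751 M of C.
Step 3:
                   M          C          A
  I            4.332      2.689     0.3742
  C           0.2628    -0.1752   -0.08761
  E            4.595      2.514     0.2866
  solve Keq expr → x = -0.08761; check Q = 0.01866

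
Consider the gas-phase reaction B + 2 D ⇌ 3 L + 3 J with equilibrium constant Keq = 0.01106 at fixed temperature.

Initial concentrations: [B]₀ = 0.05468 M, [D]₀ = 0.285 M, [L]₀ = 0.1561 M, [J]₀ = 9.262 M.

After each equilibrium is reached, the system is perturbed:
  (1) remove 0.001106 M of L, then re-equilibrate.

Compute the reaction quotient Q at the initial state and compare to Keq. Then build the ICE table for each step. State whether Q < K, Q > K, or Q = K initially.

Q₀ = 680.5; Q > K (proceeds reverse)

Q₀ = 680.5 vs Keq = 0.01106 ⇒ Q>K, reverse
Step 1:
                   B          D          L          J
  I          0.05468      0.285     0.1561      9.262
  C             0.05        0.1      -0.15      -0.15
  E           0.1047      0.385   0.006099      9.112
  solve Keq expr → x = -0.05; check Q = 0.01106
Then remove 0.001106 M of L.
Step 2:
                   B          D          L          J
  I           0.1047      0.385   0.004993      9.112
  C       -3.6351e-04 -7.2702e-04   0.001091   0.001091
  E           0.1043     0.3843   0.006083      9.113
  solve Keq expr → x = 3.6351e-04; check Q = 0.01106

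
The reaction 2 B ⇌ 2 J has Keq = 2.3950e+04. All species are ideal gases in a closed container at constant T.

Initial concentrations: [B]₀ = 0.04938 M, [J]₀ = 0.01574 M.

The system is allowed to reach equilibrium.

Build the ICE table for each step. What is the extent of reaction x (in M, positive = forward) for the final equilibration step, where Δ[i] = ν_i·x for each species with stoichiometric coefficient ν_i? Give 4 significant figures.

x = 0.02448 M

Q₀ = 0.1016 vs Keq = 2.3950e+04 ⇒ Q<K, forward
Step 1:
                   B          J
  I          0.04938    0.01574
  C         -0.04896    0.04896
  E       4.1808e-04     0.0647
  solve Keq expr → x = 0.02448; check Q = 2.3950e+04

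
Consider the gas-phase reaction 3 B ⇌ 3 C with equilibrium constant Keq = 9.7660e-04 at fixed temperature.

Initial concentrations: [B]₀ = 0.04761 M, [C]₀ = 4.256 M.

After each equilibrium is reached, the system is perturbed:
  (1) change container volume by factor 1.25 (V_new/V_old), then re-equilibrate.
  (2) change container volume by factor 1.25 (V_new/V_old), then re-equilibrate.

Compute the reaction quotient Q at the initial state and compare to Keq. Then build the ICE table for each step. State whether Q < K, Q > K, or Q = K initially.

Q₀ = 7.1435e+05 vs Keq = 9.7660e-04 ⇒ Q>K, reverse
Step 1:
                  B         C
  I         0.04761     4.256
  C           3.868    -3.868
  E           3.915    0.3884
  solve Keq expr → x = -1.289; check Q = 9.7660e-04
Then change container volume by factor 1.25 (V_new/V_old).
Step 2:
                  B         C
  I           3.132    0.3108
  C               0         0
  E           3.132    0.3108
  solve Keq expr → x = 0; check Q = 9.7660e-04
Then change container volume by factor 1.25 (V_new/V_old).
Step 3:
                  B         C
  I           2.506    0.2486
  C               0         0
  E           2.506    0.2486
  solve Keq expr → x = 0; check Q = 9.7660e-04

Q₀ = 7.1435e+05; Q > K (proceeds reverse)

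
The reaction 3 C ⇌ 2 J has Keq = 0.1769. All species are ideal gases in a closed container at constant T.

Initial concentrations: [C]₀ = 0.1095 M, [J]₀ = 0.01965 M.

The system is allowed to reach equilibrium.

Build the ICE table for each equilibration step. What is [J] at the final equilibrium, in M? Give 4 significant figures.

[J]_eq = 0.0163 M

Q₀ = 0.2941 vs Keq = 0.1769 ⇒ Q>K, reverse
Step 1:
                    C           J
  Initial      0.1095     0.01965
  Change     0.005024   -0.003349
  Equil        0.1145      0.0163
  solve Keq expr → x = -0.001675; check Q = 0.1769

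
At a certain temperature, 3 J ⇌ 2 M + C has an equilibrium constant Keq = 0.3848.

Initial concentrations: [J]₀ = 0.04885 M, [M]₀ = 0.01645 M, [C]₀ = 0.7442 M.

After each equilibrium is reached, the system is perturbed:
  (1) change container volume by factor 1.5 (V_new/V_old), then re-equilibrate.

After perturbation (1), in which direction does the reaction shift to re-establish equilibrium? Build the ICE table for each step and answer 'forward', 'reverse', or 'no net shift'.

Direction: no net shift

Q₀ = 1.728 vs Keq = 0.3848 ⇒ Q>K, reverse
Step 1:
                   J          M          C
  I          0.04885    0.01645     0.7442
  C         0.009457  -0.006305  -0.003152
  E          0.05831    0.01015      0.741
  solve Keq expr → x = -0.003152; check Q = 0.3848
Then change container volume by factor 1.5 (V_new/V_old).
Step 2:
                   J          M          C
  I          0.03887   0.006764      0.494
  C                0          0          0
  E          0.03887   0.006764      0.494
  solve Keq expr → x = 0; check Q = 0.3848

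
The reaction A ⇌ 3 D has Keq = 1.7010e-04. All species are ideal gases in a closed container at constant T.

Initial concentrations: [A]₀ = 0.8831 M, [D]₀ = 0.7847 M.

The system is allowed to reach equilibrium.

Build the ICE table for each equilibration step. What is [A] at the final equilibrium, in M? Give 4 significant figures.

[A]_eq = 1.125 M

Q₀ = 0.5471 vs Keq = 1.7010e-04 ⇒ Q>K, reverse
Step 1:
                  A         D
  init       0.8831    0.7847
  Δ          0.2424   -0.7271
  eq          1.125   0.05763
  solve Keq expr → x = -0.2424; check Q = 1.7010e-04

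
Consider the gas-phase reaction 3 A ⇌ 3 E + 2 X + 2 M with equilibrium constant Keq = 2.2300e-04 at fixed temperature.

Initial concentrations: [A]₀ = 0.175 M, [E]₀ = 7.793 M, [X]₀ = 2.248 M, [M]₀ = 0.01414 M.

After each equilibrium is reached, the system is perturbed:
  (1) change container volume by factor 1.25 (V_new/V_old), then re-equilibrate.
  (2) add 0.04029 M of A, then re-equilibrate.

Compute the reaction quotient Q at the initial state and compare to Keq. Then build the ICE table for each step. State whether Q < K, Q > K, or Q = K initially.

Q₀ = 89.23; Q > K (proceeds reverse)

Q₀ = 89.23 vs Keq = 2.2300e-04 ⇒ Q>K, reverse
Step 1:
                   A          E          X          M
  init         0.175      7.793      2.248    0.01414
  Δ          0.02117   -0.02117   -0.01411   -0.01411
  eq          0.1962      7.772      2.234 2.6807e-05
  solve Keq expr → x = -0.007057; check Q = 2.2300e-04
Then change container volume by factor 1.25 (V_new/V_old).
Step 2:
                   A          E          X          M
  init        0.1569      6.217      1.787 2.1446e-05
  Δ       -1.8086e-05 1.8086e-05 1.2057e-05 1.2057e-05
  eq          0.1569      6.217      1.787 3.3503e-05
  solve Keq expr → x = 6.0286e-06; check Q = 2.2300e-04
Then add 0.04029 M of A.
Step 3:
                   A          E          X          M
  init        0.1972      6.217      1.787 3.3503e-05
  Δ       -2.0537e-05 2.0537e-05 1.3691e-05 1.3691e-05
  eq          0.1972      6.218      1.787 4.7194e-05
  solve Keq expr → x = 6.8456e-06; check Q = 2.2300e-04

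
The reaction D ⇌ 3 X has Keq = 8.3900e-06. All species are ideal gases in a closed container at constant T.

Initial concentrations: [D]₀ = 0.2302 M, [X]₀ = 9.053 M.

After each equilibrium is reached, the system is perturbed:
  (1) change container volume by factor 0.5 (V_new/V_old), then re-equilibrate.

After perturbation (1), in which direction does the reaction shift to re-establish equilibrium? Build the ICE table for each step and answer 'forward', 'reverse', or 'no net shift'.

Direction: reverse

Q₀ = 3223 vs Keq = 8.3900e-06 ⇒ Q>K, reverse
Step 1:
                   D          X
  init        0.2302      9.053
  Δ            3.008     -9.023
  eq           3.238    0.03006
  solve Keq expr → x = -3.008; check Q = 8.3900e-06
Then change container volume by factor 0.5 (V_new/V_old).
Step 2:
                   D          X
  init         6.476    0.06012
  Δ         0.007411   -0.02223
  eq           6.483    0.03789
  solve Keq expr → x = -0.007411; check Q = 8.3900e-06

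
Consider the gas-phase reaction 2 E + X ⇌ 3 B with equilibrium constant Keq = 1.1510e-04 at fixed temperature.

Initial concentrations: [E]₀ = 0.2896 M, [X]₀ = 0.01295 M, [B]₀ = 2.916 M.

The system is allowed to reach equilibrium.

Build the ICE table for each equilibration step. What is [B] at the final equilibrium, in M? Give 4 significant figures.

[B]_eq = 0.08062 M

Q₀ = 2.2829e+04 vs Keq = 1.1510e-04 ⇒ Q>K, reverse
Step 1:
                    E           X           B
  I            0.2896     0.01295       2.916
  C              1.89      0.9451      -2.835
  E              2.18      0.9581     0.08062
  solve Keq expr → x = -0.9451; check Q = 1.1510e-04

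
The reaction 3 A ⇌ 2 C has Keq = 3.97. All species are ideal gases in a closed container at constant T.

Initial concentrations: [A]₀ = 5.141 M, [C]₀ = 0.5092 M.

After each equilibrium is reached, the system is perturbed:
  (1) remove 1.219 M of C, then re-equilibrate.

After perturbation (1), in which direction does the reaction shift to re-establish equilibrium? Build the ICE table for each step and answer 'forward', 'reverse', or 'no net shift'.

Q₀ = 0.001908 vs Keq = 3.97 ⇒ Q<K, forward
Step 1:
                  A         C
  Initial     5.141    0.5092
  Change     -3.813     2.542
  Equil       1.328     3.051
  solve Keq expr → x = 1.271; check Q = 3.97
Then remove 1.219 M of C.
Step 2:
                  A         C
  Initial     1.328     1.832
  Change    -0.3126    0.2084
  Equil       1.016      2.04
  solve Keq expr → x = 0.1042; check Q = 3.97

Direction: forward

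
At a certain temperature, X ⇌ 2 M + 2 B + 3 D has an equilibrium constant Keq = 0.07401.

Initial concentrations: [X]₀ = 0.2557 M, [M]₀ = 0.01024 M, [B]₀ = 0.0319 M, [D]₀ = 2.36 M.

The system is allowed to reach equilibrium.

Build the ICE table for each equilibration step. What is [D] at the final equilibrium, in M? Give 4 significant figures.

[D]_eq = 2.58 M

Q₀ = 5.4851e-06 vs Keq = 0.07401 ⇒ Q<K, forward
Step 1:
                  X         M         B         D
  init       0.2557   0.01024    0.0319      2.36
  Δ        -0.07335    0.1467    0.1467    0.2201
  eq         0.1823    0.1569    0.1786      2.58
  solve Keq expr → x = 0.07335; check Q = 0.07401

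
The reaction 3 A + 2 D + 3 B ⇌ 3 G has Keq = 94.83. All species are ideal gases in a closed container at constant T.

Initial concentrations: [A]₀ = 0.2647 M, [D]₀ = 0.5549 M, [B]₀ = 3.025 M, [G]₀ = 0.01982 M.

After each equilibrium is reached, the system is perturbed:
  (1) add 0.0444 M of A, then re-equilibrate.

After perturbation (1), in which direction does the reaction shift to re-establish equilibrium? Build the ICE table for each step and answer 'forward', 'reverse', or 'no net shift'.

Q₀ = 4.9254e-05 vs Keq = 94.83 ⇒ Q<K, forward
Step 1:
                  A         D         B         G
  init       0.2647    0.5549     3.025   0.01982
  Δ         -0.2289   -0.1526   -0.2289    0.2289
  eq        0.03579    0.4023     2.796    0.2487
  solve Keq expr → x = 0.0763; check Q = 94.83
Then add 0.0444 M of A.
Step 2:
                  A         D         B         G
  init      0.08019    0.4023     2.796    0.2487
  Δ        -0.03678  -0.02452  -0.03678   0.03678
  eq        0.04342    0.3778     2.759    0.2855
  solve Keq expr → x = 0.01226; check Q = 94.83

Direction: forward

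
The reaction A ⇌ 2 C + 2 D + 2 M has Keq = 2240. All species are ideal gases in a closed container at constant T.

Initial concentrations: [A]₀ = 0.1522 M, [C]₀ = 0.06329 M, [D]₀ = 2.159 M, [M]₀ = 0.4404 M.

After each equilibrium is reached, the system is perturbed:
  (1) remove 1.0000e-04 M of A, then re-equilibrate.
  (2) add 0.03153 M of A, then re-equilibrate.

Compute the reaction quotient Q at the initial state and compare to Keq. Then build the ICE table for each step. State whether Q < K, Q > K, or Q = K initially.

Q₀ = 0.02379 vs Keq = 2240 ⇒ Q<K, forward
Step 1:
                  A         C         D         M
  init       0.1522   0.06329     2.159    0.4404
  Δ          -0.152     0.304     0.304     0.304
  eq      2.0244e-04    0.3673     2.463    0.7444
  solve Keq expr → x = 0.152; check Q = 2240
Then remove 1.0000e-04 M of A.
Step 2:
                  A         C         D         M
  init    1.0244e-04    0.3673     2.463    0.7444
  Δ       9.9639e-05 -1.9928e-04 -1.9928e-04 -1.9928e-04
  eq      2.0208e-04    0.3671     2.463    0.7442
  solve Keq expr → x = -9.9639e-05; check Q = 2240
Then add 0.03153 M of A.
Step 3:
                  A         C         D         M
  init      0.03173    0.3671     2.463    0.7442
  Δ        -0.03139   0.06278   0.06278   0.06278
  eq      3.4265e-04    0.4299     2.526     0.807
  solve Keq expr → x = 0.03139; check Q = 2240

Q₀ = 0.02379; Q < K (proceeds forward)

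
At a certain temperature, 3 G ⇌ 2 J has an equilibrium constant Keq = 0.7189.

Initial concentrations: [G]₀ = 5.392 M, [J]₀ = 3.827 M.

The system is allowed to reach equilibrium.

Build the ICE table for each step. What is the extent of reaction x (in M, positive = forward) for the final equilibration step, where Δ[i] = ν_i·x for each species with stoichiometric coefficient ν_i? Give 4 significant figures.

x = 0.6818 M

Q₀ = 0.09343 vs Keq = 0.7189 ⇒ Q<K, forward
Step 1:
                  G         J
  I           5.392     3.827
  C          -2.045     1.364
  E           3.347     5.191
  solve Keq expr → x = 0.6818; check Q = 0.7189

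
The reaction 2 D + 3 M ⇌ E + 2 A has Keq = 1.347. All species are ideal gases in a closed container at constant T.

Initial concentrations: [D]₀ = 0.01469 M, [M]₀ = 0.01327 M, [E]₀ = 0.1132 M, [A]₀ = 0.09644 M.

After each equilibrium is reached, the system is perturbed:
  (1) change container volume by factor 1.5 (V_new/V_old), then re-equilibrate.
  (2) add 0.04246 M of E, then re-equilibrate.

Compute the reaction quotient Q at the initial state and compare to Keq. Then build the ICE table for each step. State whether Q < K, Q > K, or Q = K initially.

Q₀ = 2.0879e+06; Q > K (proceeds reverse)

Q₀ = 2.0879e+06 vs Keq = 1.347 ⇒ Q>K, reverse
Step 1:
                    D           M           E           A
  init        0.01469     0.01327      0.1132     0.09644
  Δ           0.07792      0.1169    -0.03896    -0.07792
  eq          0.09261      0.1301     0.07424     0.01852
  solve Keq expr → x = -0.03896; check Q = 1.347
Then change container volume by factor 1.5 (V_new/V_old).
Step 2:
                    D           M           E           A
  init        0.06174     0.08677     0.04949     0.01235
  Δ          0.002924    0.004386   -0.001462   -0.002924
  eq          0.06466     0.09115     0.04803    0.009424
  solve Keq expr → x = -0.001462; check Q = 1.347
Then add 0.04246 M of E.
Step 3:
                    D           M           E           A
  init        0.06466     0.09115     0.09049    0.009424
  Δ          0.001963    0.002945 -9.8170e-04   -0.001963
  eq          0.06663      0.0941     0.08951     0.00746
  solve Keq expr → x = -9.8170e-04; check Q = 1.347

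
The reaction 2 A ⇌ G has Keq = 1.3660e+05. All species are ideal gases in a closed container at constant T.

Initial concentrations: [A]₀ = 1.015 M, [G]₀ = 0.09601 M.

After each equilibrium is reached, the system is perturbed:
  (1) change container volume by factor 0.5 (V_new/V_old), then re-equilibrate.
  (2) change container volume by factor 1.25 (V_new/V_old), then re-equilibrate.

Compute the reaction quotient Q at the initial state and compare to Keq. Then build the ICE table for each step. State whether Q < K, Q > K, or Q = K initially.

Q₀ = 0.09319 vs Keq = 1.3660e+05 ⇒ Q<K, forward
Step 1:
                   A          G
  I            1.015    0.09601
  C           -1.013     0.5064
  E           0.0021     0.6025
  solve Keq expr → x = 0.5064; check Q = 1.3660e+05
Then change container volume by factor 0.5 (V_new/V_old).
Step 2:
                   A          G
  I           0.0042      1.205
  C        -0.001229 6.1472e-04
  E         0.002971      1.206
  solve Keq expr → x = 6.1472e-04; check Q = 1.3660e+05
Then change container volume by factor 1.25 (V_new/V_old).
Step 3:
                   A          G
  I         0.002377     0.9644
  C       2.8033e-04 -1.4016e-04
  E         0.002657     0.9643
  solve Keq expr → x = -1.4016e-04; check Q = 1.3660e+05

Q₀ = 0.09319; Q < K (proceeds forward)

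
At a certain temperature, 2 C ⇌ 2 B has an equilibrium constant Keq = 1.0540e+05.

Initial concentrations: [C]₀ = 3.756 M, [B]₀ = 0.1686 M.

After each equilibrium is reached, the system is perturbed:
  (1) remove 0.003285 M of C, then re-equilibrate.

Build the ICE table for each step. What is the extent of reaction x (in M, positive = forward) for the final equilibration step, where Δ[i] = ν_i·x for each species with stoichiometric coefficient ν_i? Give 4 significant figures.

x = -0.001637 M

Q₀ = 0.002015 vs Keq = 1.0540e+05 ⇒ Q<K, forward
Step 1:
                   C          B
  Initial      3.756     0.1686
  Change      -3.744      3.744
  Equil      0.01205      3.913
  solve Keq expr → x = 1.872; check Q = 1.0540e+05
Then remove 0.003285 M of C.
Step 2:
                   C          B
  Initial   0.008766      3.913
  Change    0.003275  -0.003275
  Equil      0.01204      3.909
  solve Keq expr → x = -0.001637; check Q = 1.0540e+05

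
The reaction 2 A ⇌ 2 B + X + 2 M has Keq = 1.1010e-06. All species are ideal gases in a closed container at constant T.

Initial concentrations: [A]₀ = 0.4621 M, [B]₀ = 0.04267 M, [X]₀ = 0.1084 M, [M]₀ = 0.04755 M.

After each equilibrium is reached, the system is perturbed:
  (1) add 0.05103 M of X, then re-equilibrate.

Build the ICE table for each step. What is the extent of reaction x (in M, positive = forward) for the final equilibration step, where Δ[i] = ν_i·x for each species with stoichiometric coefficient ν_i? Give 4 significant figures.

Q₀ = 2.0898e-06 vs Keq = 1.1010e-06 ⇒ Q>K, reverse
Step 1:
                  A         B         X         M
  Initial    0.4621   0.04267    0.1084   0.04755
  Change   0.006126 -0.006126 -0.003063 -0.006126
  Equil      0.4682   0.03654    0.1053   0.04142
  solve Keq expr → x = -0.003063; check Q = 1.1010e-06
Then add 0.05103 M of X.
Step 2:
                  A         B         X         M
  Initial    0.4682   0.03654    0.1564   0.04142
  Change   0.003425 -0.003425 -0.001713 -0.003425
  Equil      0.4717   0.03312    0.1547     0.038
  solve Keq expr → x = -0.001713; check Q = 1.1010e-06

x = -0.001713 M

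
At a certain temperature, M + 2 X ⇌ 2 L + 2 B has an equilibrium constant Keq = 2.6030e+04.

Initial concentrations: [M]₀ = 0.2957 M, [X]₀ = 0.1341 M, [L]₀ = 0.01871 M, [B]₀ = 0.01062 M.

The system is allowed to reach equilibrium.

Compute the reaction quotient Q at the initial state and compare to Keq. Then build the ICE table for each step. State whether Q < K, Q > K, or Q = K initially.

Q₀ = 7.4249e-06; Q < K (proceeds forward)

Q₀ = 7.4249e-06 vs Keq = 2.6030e+04 ⇒ Q<K, forward
Step 1:
                   M          X          L          B
  Initial     0.2957     0.1341    0.01871    0.01062
  Change    -0.06691    -0.1338     0.1338     0.1338
  Equil       0.2288 2.8546e-04     0.1525     0.1444
  solve Keq expr → x = 0.06691; check Q = 2.6030e+04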